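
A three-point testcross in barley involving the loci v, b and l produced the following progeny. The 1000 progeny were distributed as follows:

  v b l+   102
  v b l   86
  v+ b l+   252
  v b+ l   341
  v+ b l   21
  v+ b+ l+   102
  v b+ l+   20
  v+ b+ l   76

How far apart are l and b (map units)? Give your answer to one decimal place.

The two most frequent reciprocal classes, v b+ l and v+ b l+, are the parental types, so the F1 was v b+ l / v+ b l+.
The two rarest classes, v b+ l+ and v+ b l, are the double crossovers. Comparing them with the parentals, only the l allele has switched, so l is the middle locus and the order is v – l – b.
Crossovers in the l–b interval produce the single-crossover classes v b l and v+ b+ l+ (86 + 102 = 188) plus the double crossovers (41).
RF(l–b) = (188 + 41) / 1000 = 229/1000 = 0.2290 → 22.9 map units.

22.9 map units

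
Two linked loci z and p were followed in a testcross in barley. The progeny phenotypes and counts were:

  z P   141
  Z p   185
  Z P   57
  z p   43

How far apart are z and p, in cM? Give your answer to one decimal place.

23.5 cM

The two most frequent classes, Z p (185) and z P (141), are the parental types, so the F1 was Z p / z P.
The recombinant classes are Z P and z p: 57 + 43 = 100.
Recombination frequency = 100/426 = 0.2347 ≈ 23.5%, i.e. 23.5 cM.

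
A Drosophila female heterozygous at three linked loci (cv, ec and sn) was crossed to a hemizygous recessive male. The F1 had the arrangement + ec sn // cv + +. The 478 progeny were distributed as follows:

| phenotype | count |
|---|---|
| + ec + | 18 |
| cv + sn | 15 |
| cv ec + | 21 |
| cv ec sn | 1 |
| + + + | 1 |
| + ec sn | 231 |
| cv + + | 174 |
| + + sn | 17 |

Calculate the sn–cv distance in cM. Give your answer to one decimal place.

The two rarest classes, cv ec sn and + + +, are the double crossovers. Comparing them with the parentals, only the cv allele has switched, so cv is the middle locus and the order is ec – cv – sn.
Crossovers in the cv–sn interval produce the single-crossover classes + ec + and cv + sn (18 + 15 = 33) plus the double crossovers (2).
RF(cv–sn) = (33 + 2) / 478 = 35/478 = 0.0732 → 7.3 cM.

7.3 cM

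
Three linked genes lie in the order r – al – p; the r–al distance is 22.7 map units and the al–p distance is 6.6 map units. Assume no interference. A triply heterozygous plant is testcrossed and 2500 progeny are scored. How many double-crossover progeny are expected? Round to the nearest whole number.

37

Map distances give recombination frequencies of 0.227 and 0.066 for the two intervals.
With no interference, expected double-crossover frequency = 0.227 × 0.066 = 0.01498.
Expected number = 0.01498 × 2500 = 37.45 ≈ 37.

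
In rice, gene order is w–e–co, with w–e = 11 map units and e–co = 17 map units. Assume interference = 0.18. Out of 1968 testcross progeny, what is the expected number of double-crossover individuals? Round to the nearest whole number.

Map distances give recombination frequencies of 0.110 and 0.170 for the two intervals.
With interference 0.18 (so coincidence = 0.82), expected double-crossover frequency = 0.110 × 0.170 × 0.82 = 0.01533.
Expected number = 0.01533 × 1968 = 30.18 ≈ 30.

30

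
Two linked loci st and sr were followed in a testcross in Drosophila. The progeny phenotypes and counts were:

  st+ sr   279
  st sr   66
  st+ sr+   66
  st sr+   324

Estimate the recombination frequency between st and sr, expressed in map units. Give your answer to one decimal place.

18.0 map units

The two most frequent classes, st+ sr (279) and st sr+ (324), are the parental types, so the F1 was st+ sr / st sr+.
The recombinant classes are st+ sr+ and st sr: 66 + 66 = 132.
Recombination frequency = 132/735 = 0.1796 ≈ 18.0%, i.e. 18.0 map units.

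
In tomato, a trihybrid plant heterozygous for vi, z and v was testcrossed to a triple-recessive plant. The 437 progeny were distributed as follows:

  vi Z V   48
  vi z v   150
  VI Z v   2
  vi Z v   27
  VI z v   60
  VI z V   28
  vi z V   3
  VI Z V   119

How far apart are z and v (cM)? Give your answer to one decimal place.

The two most frequent reciprocal classes, vi z v and VI Z V, are the parental types, so the F1 was vi z v / VI Z V.
The two rarest classes, vi z V and VI Z v, are the double crossovers. Comparing them with the parentals, only the v allele has switched, so v is the middle locus and the order is z – v – vi.
Crossovers in the z–v interval produce the single-crossover classes vi Z v and VI z V (27 + 28 = 55) plus the double crossovers (5).
RF(z–v) = (55 + 5) / 437 = 60/437 = 0.1373 → 13.7 cM.

13.7 cM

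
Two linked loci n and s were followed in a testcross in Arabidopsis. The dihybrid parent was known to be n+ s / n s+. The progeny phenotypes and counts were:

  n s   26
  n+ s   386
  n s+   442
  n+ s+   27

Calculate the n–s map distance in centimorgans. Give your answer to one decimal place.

The recombinant classes are n+ s+ and n s: 27 + 26 = 53.
Recombination frequency = 53/881 = 0.0602 ≈ 6.0%, i.e. 6.0 centimorgans.

6.0 centimorgans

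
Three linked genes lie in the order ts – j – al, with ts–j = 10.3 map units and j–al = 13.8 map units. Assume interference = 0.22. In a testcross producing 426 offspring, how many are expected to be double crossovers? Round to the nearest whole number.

5

Map distances give recombination frequencies of 0.103 and 0.138 for the two intervals.
With interference 0.22 (so coincidence = 0.78), expected double-crossover frequency = 0.103 × 0.138 × 0.78 = 0.01109.
Expected number = 0.01109 × 426 = 4.72 ≈ 5.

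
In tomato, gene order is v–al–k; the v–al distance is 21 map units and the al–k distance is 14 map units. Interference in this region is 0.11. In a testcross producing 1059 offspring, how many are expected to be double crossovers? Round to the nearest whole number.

28

Map distances give recombination frequencies of 0.210 and 0.140 for the two intervals.
With interference 0.11 (so coincidence = 0.89), expected double-crossover frequency = 0.210 × 0.140 × 0.89 = 0.02617.
Expected number = 0.02617 × 1059 = 27.71 ≈ 28.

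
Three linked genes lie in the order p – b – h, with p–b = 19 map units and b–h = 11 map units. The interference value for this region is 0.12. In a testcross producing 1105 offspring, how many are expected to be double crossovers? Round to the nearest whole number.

20

Map distances give recombination frequencies of 0.190 and 0.110 for the two intervals.
With interference 0.12 (so coincidence = 0.88), expected double-crossover frequency = 0.190 × 0.110 × 0.88 = 0.01839.
Expected number = 0.01839 × 1105 = 20.32 ≈ 20.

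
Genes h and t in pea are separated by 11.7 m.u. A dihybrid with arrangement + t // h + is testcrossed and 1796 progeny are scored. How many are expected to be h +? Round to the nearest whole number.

A map distance of 11.7 m.u. corresponds to a recombination frequency of 0.117.
The F1 is + t / h +, so h + is a parental gamete class with expected frequency (1 − r)/2 = 0.883/2 = 0.4415.
Expected number = 0.4415 × 1796 = 792.93 ≈ 793.

793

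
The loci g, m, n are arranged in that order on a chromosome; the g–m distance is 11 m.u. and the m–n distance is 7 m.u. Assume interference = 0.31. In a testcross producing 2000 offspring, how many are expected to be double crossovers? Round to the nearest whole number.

11

Map distances give recombination frequencies of 0.110 and 0.070 for the two intervals.
With interference 0.31 (so coincidence = 0.69), expected double-crossover frequency = 0.110 × 0.070 × 0.69 = 0.00531.
Expected number = 0.00531 × 2000 = 10.63 ≈ 11.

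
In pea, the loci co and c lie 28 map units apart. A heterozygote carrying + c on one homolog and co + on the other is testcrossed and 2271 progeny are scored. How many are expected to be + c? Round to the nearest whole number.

A map distance of 28 map units corresponds to a recombination frequency of 0.280.
The F1 is + c / co +, so + c is a parental gamete class with expected frequency (1 − r)/2 = 0.720/2 = 0.3600.
Expected number = 0.3600 × 2271 = 817.56 ≈ 818.

818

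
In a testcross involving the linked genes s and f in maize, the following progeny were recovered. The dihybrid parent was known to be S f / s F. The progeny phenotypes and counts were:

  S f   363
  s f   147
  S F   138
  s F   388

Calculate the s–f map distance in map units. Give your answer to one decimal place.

The recombinant classes are S F and s f: 138 + 147 = 285.
Recombination frequency = 285/1036 = 0.2751 ≈ 27.5%, i.e. 27.5 map units.

27.5 map units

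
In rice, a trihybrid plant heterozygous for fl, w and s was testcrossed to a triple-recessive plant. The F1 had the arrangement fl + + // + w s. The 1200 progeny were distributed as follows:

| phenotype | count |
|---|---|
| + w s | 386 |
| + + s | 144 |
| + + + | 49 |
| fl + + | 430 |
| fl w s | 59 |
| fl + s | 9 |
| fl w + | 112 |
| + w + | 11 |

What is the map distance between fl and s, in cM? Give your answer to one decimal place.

The two rarest classes, fl + s and + w +, are the double crossovers. Comparing them with the parentals, only the s allele has switched, so s is the middle locus and the order is fl – s – w.
Crossovers in the fl–s interval produce the single-crossover classes + + + and fl w s (49 + 59 = 108) plus the double crossovers (20).
RF(fl–s) = (108 + 20) / 1200 = 128/1200 = 0.1067 → 10.7 cM.

10.7 cM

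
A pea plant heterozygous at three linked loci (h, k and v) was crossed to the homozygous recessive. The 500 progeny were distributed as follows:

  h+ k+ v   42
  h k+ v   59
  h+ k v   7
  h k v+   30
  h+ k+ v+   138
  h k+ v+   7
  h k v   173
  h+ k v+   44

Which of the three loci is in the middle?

h

The two most frequent reciprocal classes, h k v and h+ k+ v+, are the parental types, so the F1 was h k v / h+ k+ v+.
The two rarest classes, h+ k v and h k+ v+, are the double crossovers. Comparing them with the parentals, only the h allele has switched, so h is the middle locus and the order is v – h – k.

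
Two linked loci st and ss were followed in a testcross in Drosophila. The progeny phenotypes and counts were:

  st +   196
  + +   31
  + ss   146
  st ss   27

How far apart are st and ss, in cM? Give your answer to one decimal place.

14.5 cM

The two most frequent classes, + ss (146) and st + (196), are the parental types, so the F1 was + ss / st +.
The recombinant classes are + + and st ss: 31 + 27 = 58.
Recombination frequency = 58/400 = 0.1450 ≈ 14.5%, i.e. 14.5 cM.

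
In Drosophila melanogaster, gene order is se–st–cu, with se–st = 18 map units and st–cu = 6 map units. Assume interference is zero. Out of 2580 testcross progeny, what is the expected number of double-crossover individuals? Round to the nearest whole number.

Map distances give recombination frequencies of 0.180 and 0.060 for the two intervals.
With no interference, expected double-crossover frequency = 0.180 × 0.060 = 0.01080.
Expected number = 0.01080 × 2580 = 27.86 ≈ 28.

28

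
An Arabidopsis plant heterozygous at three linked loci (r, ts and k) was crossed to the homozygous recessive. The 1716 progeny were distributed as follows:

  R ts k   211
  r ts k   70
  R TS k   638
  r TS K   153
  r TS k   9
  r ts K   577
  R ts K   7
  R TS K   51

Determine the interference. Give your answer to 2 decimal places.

0.47

The two most frequent reciprocal classes, R TS k and r ts K, are the parental types, so the F1 was R TS k / r ts K.
The two rarest classes, r TS k and R ts K, are the double crossovers. Comparing them with the parentals, only the r allele has switched, so r is the middle locus and the order is ts – r – k.
ts–r: (364 + 16)/1716 = 0.2214; r–k: (121 + 16)/1716 = 0.0798.
Expected DCO frequency = 0.2214 × 0.0798 ≈ 0.01767; observed = 16/1716 ≈ 0.00932.
Coefficient of coincidence = 0.00932/0.01767 ≈ 0.53; interference = 1 − 0.53 = 0.47.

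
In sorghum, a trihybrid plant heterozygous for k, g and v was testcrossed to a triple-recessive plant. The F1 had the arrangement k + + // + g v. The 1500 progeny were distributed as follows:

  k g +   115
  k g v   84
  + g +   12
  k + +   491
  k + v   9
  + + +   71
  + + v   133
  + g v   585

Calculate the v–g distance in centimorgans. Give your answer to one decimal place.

The two rarest classes, k + v and + g +, are the double crossovers. Comparing them with the parentals, only the v allele has switched, so v is the middle locus and the order is k – v – g.
Crossovers in the v–g interval produce the single-crossover classes k g + and + + v (115 + 133 = 248) plus the double crossovers (21).
RF(v–g) = (248 + 21) / 1500 = 269/1500 = 0.1793 → 17.9 centimorgans.

17.9 centimorgans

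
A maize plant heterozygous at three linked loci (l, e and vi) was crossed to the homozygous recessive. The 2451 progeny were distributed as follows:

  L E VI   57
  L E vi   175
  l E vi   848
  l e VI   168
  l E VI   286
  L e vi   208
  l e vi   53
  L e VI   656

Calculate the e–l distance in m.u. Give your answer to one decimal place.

The two most frequent reciprocal classes, L e VI and l E vi, are the parental types, so the F1 was L e VI / l E vi.
The two rarest classes, L E VI and l e vi, are the double crossovers. Comparing them with the parentals, only the e allele has switched, so e is the middle locus and the order is l – e – vi.
Crossovers in the l–e interval produce the single-crossover classes l e VI and L E vi (168 + 175 = 343) plus the double crossovers (110).
RF(l–e) = (343 + 110) / 2451 = 453/2451 = 0.1848 → 18.5 m.u.

18.5 m.u.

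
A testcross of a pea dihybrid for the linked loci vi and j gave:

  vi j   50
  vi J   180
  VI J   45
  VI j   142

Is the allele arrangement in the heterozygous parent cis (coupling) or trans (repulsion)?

trans

The two most frequent classes are VI j (142) and vi J (180); these are the parental (non-recombinant) types.
So the F1 carried VI j on one chromosome and vi J on the other — the recessive alleles are on opposite chromosomes (trans / repulsion).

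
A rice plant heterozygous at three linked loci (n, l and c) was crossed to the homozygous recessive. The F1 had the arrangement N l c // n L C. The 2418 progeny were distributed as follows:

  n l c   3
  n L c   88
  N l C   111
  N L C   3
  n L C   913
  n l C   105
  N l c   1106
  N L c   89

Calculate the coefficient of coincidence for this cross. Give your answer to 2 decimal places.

0.35

The two rarest classes, n l c and N L C, are the double crossovers. Comparing them with the parentals, only the n allele has switched, so n is the middle locus and the order is l – n – c.
l–n: (194 + 6)/2418 = 0.0827; n–c: (199 + 6)/2418 = 0.0848.
Expected DCO frequency = 0.0827 × 0.0848 ≈ 0.00701; observed = 6/2418 ≈ 0.00248.
Coefficient of coincidence = 0.00248/0.00701 ≈ 0.35.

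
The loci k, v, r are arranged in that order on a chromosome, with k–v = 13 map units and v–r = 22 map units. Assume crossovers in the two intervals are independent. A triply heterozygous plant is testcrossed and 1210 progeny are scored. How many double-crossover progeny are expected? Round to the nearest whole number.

35

Map distances give recombination frequencies of 0.130 and 0.220 for the two intervals.
With no interference, expected double-crossover frequency = 0.130 × 0.220 = 0.02860.
Expected number = 0.02860 × 1210 = 34.61 ≈ 35.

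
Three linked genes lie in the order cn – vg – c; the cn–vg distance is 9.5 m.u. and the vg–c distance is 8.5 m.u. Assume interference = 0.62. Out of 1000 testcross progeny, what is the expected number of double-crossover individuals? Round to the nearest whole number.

Map distances give recombination frequencies of 0.095 and 0.085 for the two intervals.
With interference 0.62 (so coincidence = 0.38), expected double-crossover frequency = 0.095 × 0.085 × 0.38 = 0.00307.
Expected number = 0.00307 × 1000 = 3.07 ≈ 3.

3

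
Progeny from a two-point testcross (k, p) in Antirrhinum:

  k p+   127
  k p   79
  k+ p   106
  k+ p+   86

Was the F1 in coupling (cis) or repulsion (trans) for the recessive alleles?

The two most frequent classes are k+ p (106) and k p+ (127); these are the parental (non-recombinant) types.
So the F1 carried k+ p on one chromosome and k p+ on the other — the recessive alleles are on opposite chromosomes (trans / repulsion).

trans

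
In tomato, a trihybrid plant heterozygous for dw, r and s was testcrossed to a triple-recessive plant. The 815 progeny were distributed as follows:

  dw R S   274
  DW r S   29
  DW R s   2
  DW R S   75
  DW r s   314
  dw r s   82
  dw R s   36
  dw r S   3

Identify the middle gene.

r

The two most frequent reciprocal classes, dw R S and DW r s, are the parental types, so the F1 was dw R S / DW r s.
The two rarest classes, dw r S and DW R s, are the double crossovers. Comparing them with the parentals, only the r allele has switched, so r is the middle locus and the order is s – r – dw.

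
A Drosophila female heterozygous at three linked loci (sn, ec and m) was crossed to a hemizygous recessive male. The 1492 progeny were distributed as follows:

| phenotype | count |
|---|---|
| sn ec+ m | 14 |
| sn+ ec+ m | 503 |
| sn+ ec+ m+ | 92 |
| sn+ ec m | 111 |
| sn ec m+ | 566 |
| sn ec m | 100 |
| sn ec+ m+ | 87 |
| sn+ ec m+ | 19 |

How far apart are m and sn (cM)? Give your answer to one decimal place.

15.1 cM

The two most frequent reciprocal classes, sn ec m+ and sn+ ec+ m, are the parental types, so the F1 was sn ec m+ / sn+ ec+ m.
The two rarest classes, sn+ ec m+ and sn ec+ m, are the double crossovers. Comparing them with the parentals, only the sn allele has switched, so sn is the middle locus and the order is m – sn – ec.
Crossovers in the m–sn interval produce the single-crossover classes sn ec m and sn+ ec+ m+ (100 + 92 = 192) plus the double crossovers (33).
RF(m–sn) = (192 + 33) / 1492 = 225/1492 = 0.1508 → 15.1 cM.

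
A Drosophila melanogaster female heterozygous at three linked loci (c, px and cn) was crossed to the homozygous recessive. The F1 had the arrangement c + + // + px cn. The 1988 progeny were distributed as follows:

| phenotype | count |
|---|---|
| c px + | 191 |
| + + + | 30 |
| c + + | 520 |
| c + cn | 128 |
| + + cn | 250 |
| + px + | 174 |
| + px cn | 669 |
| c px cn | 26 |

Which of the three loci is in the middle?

The two rarest classes, + + + and c px cn, are the double crossovers. Comparing them with the parentals, only the c allele has switched, so c is the middle locus and the order is px – c – cn.

c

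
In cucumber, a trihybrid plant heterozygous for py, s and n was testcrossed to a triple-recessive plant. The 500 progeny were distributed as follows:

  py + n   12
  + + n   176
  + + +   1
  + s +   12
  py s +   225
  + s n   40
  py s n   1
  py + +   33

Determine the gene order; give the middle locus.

n

The two most frequent reciprocal classes, py s + and + + n, are the parental types, so the F1 was py s + / + + n.
The two rarest classes, py s n and + + +, are the double crossovers. Comparing them with the parentals, only the n allele has switched, so n is the middle locus and the order is s – n – py.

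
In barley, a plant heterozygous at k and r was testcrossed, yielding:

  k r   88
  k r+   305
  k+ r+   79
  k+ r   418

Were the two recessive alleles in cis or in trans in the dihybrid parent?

trans

The two most frequent classes are k+ r (418) and k r+ (305); these are the parental (non-recombinant) types.
So the F1 carried k+ r on one chromosome and k r+ on the other — the recessive alleles are on opposite chromosomes (trans / repulsion).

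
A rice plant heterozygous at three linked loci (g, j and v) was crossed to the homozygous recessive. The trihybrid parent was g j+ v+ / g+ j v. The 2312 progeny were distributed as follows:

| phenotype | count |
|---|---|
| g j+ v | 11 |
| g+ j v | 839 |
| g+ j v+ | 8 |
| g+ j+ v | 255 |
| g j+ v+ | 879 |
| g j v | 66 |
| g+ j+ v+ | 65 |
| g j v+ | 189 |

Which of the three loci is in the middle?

v

The two rarest classes, g j+ v and g+ j v+, are the double crossovers. Comparing them with the parentals, only the v allele has switched, so v is the middle locus and the order is g – v – j.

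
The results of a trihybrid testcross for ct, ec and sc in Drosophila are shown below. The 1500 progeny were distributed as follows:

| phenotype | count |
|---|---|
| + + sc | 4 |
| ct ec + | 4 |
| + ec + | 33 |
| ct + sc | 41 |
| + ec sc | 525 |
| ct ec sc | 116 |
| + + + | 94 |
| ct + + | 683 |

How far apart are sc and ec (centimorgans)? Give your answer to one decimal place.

5.5 centimorgans

The two most frequent reciprocal classes, ct + + and + ec sc, are the parental types, so the F1 was ct + + / + ec sc.
The two rarest classes, ct ec + and + + sc, are the double crossovers. Comparing them with the parentals, only the ec allele has switched, so ec is the middle locus and the order is ct – ec – sc.
Crossovers in the ec–sc interval produce the single-crossover classes ct + sc and + ec + (41 + 33 = 74) plus the double crossovers (8).
RF(ec–sc) = (74 + 8) / 1500 = 82/1500 = 0.0547 → 5.5 centimorgans.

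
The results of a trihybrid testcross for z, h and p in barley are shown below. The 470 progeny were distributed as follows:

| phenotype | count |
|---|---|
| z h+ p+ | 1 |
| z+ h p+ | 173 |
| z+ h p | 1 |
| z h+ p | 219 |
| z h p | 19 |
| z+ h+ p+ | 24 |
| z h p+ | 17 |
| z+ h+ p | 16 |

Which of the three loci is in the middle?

The two most frequent reciprocal classes, z h+ p and z+ h p+, are the parental types, so the F1 was z h+ p / z+ h p+.
The two rarest classes, z h+ p+ and z+ h p, are the double crossovers. Comparing them with the parentals, only the p allele has switched, so p is the middle locus and the order is h – p – z.

p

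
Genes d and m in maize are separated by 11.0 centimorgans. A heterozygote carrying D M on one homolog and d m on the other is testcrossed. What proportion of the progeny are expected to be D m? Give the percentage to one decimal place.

A map distance of 11.0 centimorgans corresponds to a recombination frequency of 0.110.
The F1 is D M / d m, so D m is a recombinant gamete class with expected frequency r/2 = 0.110/2 = 0.0550.
That is 0.0550 = 5.5% of the progeny.

5.5%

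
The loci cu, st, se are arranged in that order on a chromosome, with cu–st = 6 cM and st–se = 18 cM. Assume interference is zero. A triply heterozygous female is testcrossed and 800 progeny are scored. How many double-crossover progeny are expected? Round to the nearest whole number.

9

Map distances give recombination frequencies of 0.060 and 0.180 for the two intervals.
With no interference, expected double-crossover frequency = 0.060 × 0.180 = 0.01080.
Expected number = 0.01080 × 800 = 8.64 ≈ 9.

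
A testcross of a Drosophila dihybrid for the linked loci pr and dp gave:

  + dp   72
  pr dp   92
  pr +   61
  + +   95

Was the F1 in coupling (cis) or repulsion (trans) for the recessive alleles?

cis

The two most frequent classes are + + (95) and pr dp (92); these are the parental (non-recombinant) types.
So the F1 carried + + on one chromosome and pr dp on the other — the recessive alleles are on the same chromosome (cis / coupling).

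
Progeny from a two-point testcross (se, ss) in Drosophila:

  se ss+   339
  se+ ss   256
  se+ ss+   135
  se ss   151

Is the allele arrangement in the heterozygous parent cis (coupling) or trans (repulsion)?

The two most frequent classes are se+ ss (256) and se ss+ (339); these are the parental (non-recombinant) types.
So the F1 carried se+ ss on one chromosome and se ss+ on the other — the recessive alleles are on opposite chromosomes (trans / repulsion).

trans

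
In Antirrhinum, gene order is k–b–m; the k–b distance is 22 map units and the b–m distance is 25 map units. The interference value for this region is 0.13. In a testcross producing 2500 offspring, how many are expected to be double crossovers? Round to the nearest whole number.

Map distances give recombination frequencies of 0.220 and 0.250 for the two intervals.
With interference 0.13 (so coincidence = 0.87), expected double-crossover frequency = 0.220 × 0.250 × 0.87 = 0.04785.
Expected number = 0.04785 × 2500 = 119.62 ≈ 120.

120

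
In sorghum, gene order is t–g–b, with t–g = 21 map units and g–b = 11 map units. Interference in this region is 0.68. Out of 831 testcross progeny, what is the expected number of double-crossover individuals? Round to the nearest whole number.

6

Map distances give recombination frequencies of 0.210 and 0.110 for the two intervals.
With interference 0.68 (so coincidence = 0.32), expected double-crossover frequency = 0.210 × 0.110 × 0.32 = 0.00739.
Expected number = 0.00739 × 831 = 6.14 ≈ 6.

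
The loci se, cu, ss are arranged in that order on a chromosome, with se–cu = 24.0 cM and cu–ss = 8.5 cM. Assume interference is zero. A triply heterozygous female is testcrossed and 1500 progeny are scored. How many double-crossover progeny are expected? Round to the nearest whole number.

31

Map distances give recombination frequencies of 0.240 and 0.085 for the two intervals.
With no interference, expected double-crossover frequency = 0.240 × 0.085 = 0.02040.
Expected number = 0.02040 × 1500 = 30.60 ≈ 31.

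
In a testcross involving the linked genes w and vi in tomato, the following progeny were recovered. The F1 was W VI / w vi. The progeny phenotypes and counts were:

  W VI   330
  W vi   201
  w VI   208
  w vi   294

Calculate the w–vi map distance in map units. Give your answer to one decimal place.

39.6 map units

The recombinant classes are W vi and w VI: 201 + 208 = 409.
Recombination frequency = 409/1033 = 0.3959 ≈ 39.6%, i.e. 39.6 map units.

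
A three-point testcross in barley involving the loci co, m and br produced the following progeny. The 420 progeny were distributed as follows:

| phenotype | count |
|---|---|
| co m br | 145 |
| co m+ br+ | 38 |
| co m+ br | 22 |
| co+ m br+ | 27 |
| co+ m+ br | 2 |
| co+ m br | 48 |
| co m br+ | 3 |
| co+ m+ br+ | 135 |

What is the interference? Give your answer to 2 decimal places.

The two most frequent reciprocal classes, co+ m+ br+ and co m br, are the parental types, so the F1 was co+ m+ br+ / co m br.
The two rarest classes, co+ m+ br and co m br+, are the double crossovers. Comparing them with the parentals, only the br allele has switched, so br is the middle locus and the order is co – br – m.
co–br: (86 + 5)/420 = 0.2167; br–m: (49 + 5)/420 = 0.1286.
Expected DCO frequency = 0.2167 × 0.1286 ≈ 0.02787; observed = 5/420 ≈ 0.01190.
Coefficient of coincidence = 0.01190/0.02787 ≈ 0.43; interference = 1 − 0.43 = 0.57.

0.57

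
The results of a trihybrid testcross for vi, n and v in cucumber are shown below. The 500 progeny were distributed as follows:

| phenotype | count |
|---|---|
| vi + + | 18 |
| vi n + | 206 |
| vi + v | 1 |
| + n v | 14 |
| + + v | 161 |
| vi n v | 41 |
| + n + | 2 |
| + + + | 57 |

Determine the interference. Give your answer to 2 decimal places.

The two most frequent reciprocal classes, + + v and vi n +, are the parental types, so the F1 was + + v / vi n +.
The two rarest classes, vi + v and + n +, are the double crossovers. Comparing them with the parentals, only the vi allele has switched, so vi is the middle locus and the order is n – vi – v.
n–vi: (32 + 3)/500 = 0.0700; vi–v: (98 + 3)/500 = 0.2020.
Expected DCO frequency = 0.0700 × 0.2020 ≈ 0.01414; observed = 3/500 ≈ 0.00600.
Coefficient of coincidence = 0.00600/0.01414 ≈ 0.42; interference = 1 − 0.42 = 0.58.

0.58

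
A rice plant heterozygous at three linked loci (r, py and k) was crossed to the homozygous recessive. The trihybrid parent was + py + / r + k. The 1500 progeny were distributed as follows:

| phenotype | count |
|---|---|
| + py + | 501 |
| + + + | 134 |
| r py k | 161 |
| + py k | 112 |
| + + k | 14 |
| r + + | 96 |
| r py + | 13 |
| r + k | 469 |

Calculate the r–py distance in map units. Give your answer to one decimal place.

21.5 map units

The two rarest classes, r py + and + + k, are the double crossovers. Comparing them with the parentals, only the r allele has switched, so r is the middle locus and the order is py – r – k.
Crossovers in the py–r interval produce the single-crossover classes + + + and r py k (134 + 161 = 295) plus the double crossovers (27).
RF(py–r) = (295 + 27) / 1500 = 322/1500 = 0.2147 → 21.5 map units.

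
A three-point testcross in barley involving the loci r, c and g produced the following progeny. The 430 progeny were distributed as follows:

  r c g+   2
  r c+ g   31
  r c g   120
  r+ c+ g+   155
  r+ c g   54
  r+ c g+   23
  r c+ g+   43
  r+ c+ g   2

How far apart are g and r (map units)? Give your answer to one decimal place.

23.5 map units

The two most frequent reciprocal classes, r c g and r+ c+ g+, are the parental types, so the F1 was r c g / r+ c+ g+.
The two rarest classes, r c g+ and r+ c+ g, are the double crossovers. Comparing them with the parentals, only the g allele has switched, so g is the middle locus and the order is r – g – c.
Crossovers in the r–g interval produce the single-crossover classes r+ c g and r c+ g+ (54 + 43 = 97) plus the double crossovers (4).
RF(r–g) = (97 + 4) / 430 = 101/430 = 0.2349 → 23.5 map units.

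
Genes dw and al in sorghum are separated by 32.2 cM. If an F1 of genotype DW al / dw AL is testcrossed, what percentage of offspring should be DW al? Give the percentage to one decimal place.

A map distance of 32.2 cM corresponds to a recombination frequency of 0.322.
The F1 is DW al / dw AL, so DW al is a parental gamete class with expected frequency (1 − r)/2 = 0.678/2 = 0.3390.
That is 0.3390 = 33.9% of the progeny.

33.9%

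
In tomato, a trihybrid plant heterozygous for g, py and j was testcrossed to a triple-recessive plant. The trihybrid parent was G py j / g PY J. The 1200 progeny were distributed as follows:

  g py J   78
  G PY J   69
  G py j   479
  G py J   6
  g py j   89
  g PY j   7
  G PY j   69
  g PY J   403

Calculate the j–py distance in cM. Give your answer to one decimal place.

The two rarest classes, G py J and g PY j, are the double crossovers. Comparing them with the parentals, only the j allele has switched, so j is the middle locus and the order is g – j – py.
Crossovers in the j–py interval produce the single-crossover classes G PY j and g py J (69 + 78 = 147) plus the double crossovers (13).
RF(j–py) = (147 + 13) / 1200 = 160/1200 = 0.1333 → 13.3 cM.

13.3 cM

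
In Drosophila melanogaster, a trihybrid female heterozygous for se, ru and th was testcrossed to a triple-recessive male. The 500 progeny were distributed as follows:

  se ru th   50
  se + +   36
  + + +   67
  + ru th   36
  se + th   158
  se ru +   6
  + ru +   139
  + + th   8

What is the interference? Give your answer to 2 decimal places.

0.38

The two most frequent reciprocal classes, + ru + and se + th, are the parental types, so the F1 was + ru + / se + th.
The two rarest classes, se ru + and + + th, are the double crossovers. Comparing them with the parentals, only the se allele has switched, so se is the middle locus and the order is ru – se – th.
ru–se: (117 + 14)/500 = 0.2620; se–th: (72 + 14)/500 = 0.1720.
Expected DCO frequency = 0.2620 × 0.1720 ≈ 0.04506; observed = 14/500 ≈ 0.02800.
Coefficient of coincidence = 0.02800/0.04506 ≈ 0.62; interference = 1 − 0.62 = 0.38.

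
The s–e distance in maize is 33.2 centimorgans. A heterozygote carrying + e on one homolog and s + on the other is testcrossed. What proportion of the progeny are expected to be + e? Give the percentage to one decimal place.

33.4%

A map distance of 33.2 centimorgans corresponds to a recombination frequency of 0.332.
The F1 is + e / s +, so + e is a parental gamete class with expected frequency (1 − r)/2 = 0.668/2 = 0.3340.
That is 0.3340 = 33.4% of the progeny.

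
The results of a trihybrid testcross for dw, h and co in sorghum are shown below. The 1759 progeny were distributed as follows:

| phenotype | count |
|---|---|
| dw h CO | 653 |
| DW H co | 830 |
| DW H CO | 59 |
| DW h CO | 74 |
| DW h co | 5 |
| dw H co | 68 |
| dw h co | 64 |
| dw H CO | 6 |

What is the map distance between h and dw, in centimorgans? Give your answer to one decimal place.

The two most frequent reciprocal classes, dw h CO and DW H co, are the parental types, so the F1 was dw h CO / DW H co.
The two rarest classes, dw H CO and DW h co, are the double crossovers. Comparing them with the parentals, only the h allele has switched, so h is the middle locus and the order is dw – h – co.
Crossovers in the dw–h interval produce the single-crossover classes DW h CO and dw H co (74 + 68 = 142) plus the double crossovers (11).
RF(dw–h) = (142 + 11) / 1759 = 153/1759 = 0.0870 → 8.7 centimorgans.

8.7 centimorgans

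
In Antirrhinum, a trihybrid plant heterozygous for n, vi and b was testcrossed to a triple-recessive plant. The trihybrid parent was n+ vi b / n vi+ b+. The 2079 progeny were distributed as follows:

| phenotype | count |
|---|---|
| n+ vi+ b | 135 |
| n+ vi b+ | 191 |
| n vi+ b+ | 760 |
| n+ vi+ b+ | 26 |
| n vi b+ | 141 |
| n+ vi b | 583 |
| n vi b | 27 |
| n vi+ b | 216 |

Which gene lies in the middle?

The two rarest classes, n vi b and n+ vi+ b+, are the double crossovers. Comparing them with the parentals, only the n allele has switched, so n is the middle locus and the order is b – n – vi.

n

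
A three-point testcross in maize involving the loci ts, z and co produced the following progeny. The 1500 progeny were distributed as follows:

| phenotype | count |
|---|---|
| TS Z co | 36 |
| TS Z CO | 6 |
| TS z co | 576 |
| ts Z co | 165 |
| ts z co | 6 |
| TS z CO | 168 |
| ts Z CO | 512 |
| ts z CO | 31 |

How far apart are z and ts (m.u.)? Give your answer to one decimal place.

5.3 m.u.

The two most frequent reciprocal classes, ts Z CO and TS z co, are the parental types, so the F1 was ts Z CO / TS z co.
The two rarest classes, TS Z CO and ts z co, are the double crossovers. Comparing them with the parentals, only the ts allele has switched, so ts is the middle locus and the order is z – ts – co.
Crossovers in the z–ts interval produce the single-crossover classes ts z CO and TS Z co (31 + 36 = 67) plus the double crossovers (12).
RF(z–ts) = (67 + 12) / 1500 = 79/1500 = 0.0527 → 5.3 m.u.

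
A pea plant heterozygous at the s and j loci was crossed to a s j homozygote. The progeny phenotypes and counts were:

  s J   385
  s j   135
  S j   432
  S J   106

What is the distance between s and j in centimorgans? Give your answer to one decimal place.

The two most frequent classes, S j (432) and s J (385), are the parental types, so the F1 was S j / s J.
The recombinant classes are S J and s j: 106 + 135 = 241.
Recombination frequency = 241/1058 = 0.2278 ≈ 22.8%, i.e. 22.8 centimorgans.

22.8 centimorgans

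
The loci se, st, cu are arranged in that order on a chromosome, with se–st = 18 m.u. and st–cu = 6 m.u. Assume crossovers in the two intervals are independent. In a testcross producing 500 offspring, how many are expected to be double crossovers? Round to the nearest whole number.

5

Map distances give recombination frequencies of 0.180 and 0.060 for the two intervals.
With no interference, expected double-crossover frequency = 0.180 × 0.060 = 0.01080.
Expected number = 0.01080 × 500 = 5.40 ≈ 5.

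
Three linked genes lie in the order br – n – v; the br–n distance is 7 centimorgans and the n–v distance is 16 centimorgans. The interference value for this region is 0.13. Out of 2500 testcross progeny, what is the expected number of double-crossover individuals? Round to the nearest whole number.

24

Map distances give recombination frequencies of 0.070 and 0.160 for the two intervals.
With interference 0.13 (so coincidence = 0.87), expected double-crossover frequency = 0.070 × 0.160 × 0.87 = 0.00974.
Expected number = 0.00974 × 2500 = 24.36 ≈ 24.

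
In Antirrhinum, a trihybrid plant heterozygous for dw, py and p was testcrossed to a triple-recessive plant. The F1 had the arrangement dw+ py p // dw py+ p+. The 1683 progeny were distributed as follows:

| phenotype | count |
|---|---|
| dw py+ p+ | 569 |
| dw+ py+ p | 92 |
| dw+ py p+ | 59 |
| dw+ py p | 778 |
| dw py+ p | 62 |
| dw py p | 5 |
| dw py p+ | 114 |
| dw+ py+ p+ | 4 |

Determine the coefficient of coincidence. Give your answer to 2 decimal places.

0.54

The two rarest classes, dw py p and dw+ py+ p+, are the double crossovers. Comparing them with the parentals, only the dw allele has switched, so dw is the middle locus and the order is p – dw – py.
p–dw: (121 + 9)/1683 = 0.0772; dw–py: (206 + 9)/1683 = 0.1277.
Expected DCO frequency = 0.0772 × 0.1277 ≈ 0.00986; observed = 9/1683 ≈ 0.00535.
Coefficient of coincidence = 0.00535/0.00986 ≈ 0.54.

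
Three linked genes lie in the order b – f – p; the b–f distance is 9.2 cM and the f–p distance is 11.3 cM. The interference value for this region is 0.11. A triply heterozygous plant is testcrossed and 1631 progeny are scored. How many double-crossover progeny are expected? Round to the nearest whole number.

15

Map distances give recombination frequencies of 0.092 and 0.113 for the two intervals.
With interference 0.11 (so coincidence = 0.89), expected double-crossover frequency = 0.092 × 0.113 × 0.89 = 0.00925.
Expected number = 0.00925 × 1631 = 15.09 ≈ 15.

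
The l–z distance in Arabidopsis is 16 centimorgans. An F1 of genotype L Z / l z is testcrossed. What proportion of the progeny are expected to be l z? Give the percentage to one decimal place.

A map distance of 16 centimorgans corresponds to a recombination frequency of 0.160.
The F1 is L Z / l z, so l z is a parental gamete class with expected frequency (1 − r)/2 = 0.840/2 = 0.4200.
That is 0.4200 = 42.0% of the progeny.

42.0%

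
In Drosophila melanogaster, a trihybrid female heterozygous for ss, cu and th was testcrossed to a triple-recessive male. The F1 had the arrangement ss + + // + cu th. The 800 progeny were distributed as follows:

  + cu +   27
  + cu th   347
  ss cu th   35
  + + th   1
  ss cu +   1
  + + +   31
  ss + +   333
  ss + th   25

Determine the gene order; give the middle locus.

cu

The two rarest classes, ss cu + and + + th, are the double crossovers. Comparing them with the parentals, only the cu allele has switched, so cu is the middle locus and the order is ss – cu – th.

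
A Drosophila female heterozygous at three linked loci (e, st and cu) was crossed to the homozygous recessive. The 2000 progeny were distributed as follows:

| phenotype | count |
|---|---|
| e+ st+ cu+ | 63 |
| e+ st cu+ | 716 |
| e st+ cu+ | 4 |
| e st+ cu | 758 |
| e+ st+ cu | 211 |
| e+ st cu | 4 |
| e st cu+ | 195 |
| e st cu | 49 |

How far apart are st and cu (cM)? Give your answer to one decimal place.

The two most frequent reciprocal classes, e st+ cu and e+ st cu+, are the parental types, so the F1 was e st+ cu / e+ st cu+.
The two rarest classes, e st+ cu+ and e+ st cu, are the double crossovers. Comparing them with the parentals, only the cu allele has switched, so cu is the middle locus and the order is e – cu – st.
Crossovers in the cu–st interval produce the single-crossover classes e st cu and e+ st+ cu+ (49 + 63 = 112) plus the double crossovers (8).
RF(cu–st) = (112 + 8) / 2000 = 120/2000 = 0.0600 → 6.0 cM.

6.0 cM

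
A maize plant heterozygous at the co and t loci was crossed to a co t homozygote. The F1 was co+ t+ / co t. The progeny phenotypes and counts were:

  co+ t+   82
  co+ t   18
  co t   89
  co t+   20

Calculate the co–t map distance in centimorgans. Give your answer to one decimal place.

The recombinant classes are co+ t and co t+: 18 + 20 = 38.
Recombination frequency = 38/209 = 0.1818 ≈ 18.2%, i.e. 18.2 centimorgans.

18.2 centimorgans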